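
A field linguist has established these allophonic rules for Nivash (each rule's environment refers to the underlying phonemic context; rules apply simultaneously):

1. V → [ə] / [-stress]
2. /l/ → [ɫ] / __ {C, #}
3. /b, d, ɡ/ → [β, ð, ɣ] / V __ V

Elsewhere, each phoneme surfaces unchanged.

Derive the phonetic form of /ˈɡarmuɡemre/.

/ɡ/ (word-initial) fails the environment for rule 3, so it stays [ɡ].
/a/ (between /ɡ/ and /r/): rule 1 targets it, but not in an unstressed syllable → unchanged [a].
/r/ (between /a/ and /m/) is unaffected → [r].
/m/ (between /r/ and /u/) is unaffected → [m].
/u/ — between /m/ and /ɡ/, in an unstressed syllable — surfaces as [ə] (rule 1).
/ɡ/ (between /u/ and /e/) occurs between two vowels → [ɣ] by rule 3.
/e/ (between /ɡ/ and /m/) occurs in an unstressed syllable → [ə] by rule 1.
/m/ — not in any rule's target class → [m].
/r/ (between /m/ and /e/) is unaffected → [r].
Rule 1 applies to /e/ (word-final: in an unstressed syllable) → [ə].

[ˈɡarməɣəmrə]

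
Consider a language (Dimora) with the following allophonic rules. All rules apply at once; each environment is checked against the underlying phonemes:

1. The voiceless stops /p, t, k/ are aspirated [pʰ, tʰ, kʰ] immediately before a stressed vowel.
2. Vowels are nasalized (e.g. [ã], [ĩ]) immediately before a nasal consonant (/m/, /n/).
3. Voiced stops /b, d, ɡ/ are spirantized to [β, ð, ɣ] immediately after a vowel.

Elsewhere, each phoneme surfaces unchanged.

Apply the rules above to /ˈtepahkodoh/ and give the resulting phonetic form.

/t/ (word-initial) occurs immediately before a stressed vowel → [tʰ] by rule 1.
/e/ (between /t/ and /p/) fails the environment for rule 2, so it stays [e].
/p/ — between /e/ and /a/; rule 1 does not apply here → [p].
/a/ (between /p/ and /h/) is in the target of rule 2 but the environment (before a nasal consonant) is not met → [a].
/k/ — between /h/ and /o/; rule 1 does not apply here → [k].
/o/ (between /k/ and /d/) fails the environment for rule 2, so it stays [o].
/d/ (between /o/ and /o/): immediately after a vowel, so rule 3 applies → [ð].
/o/ (between /d/ and /h/) is in the target of rule 2 but the environment (before a nasal consonant) is not met → [o].

[ˈtʰepahkoðoh]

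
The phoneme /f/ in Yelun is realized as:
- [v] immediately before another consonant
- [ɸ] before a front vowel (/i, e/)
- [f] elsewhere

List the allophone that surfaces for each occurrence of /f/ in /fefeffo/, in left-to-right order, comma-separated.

[ɸ], [ɸ], [v], [f]

Occurrence 1 (position 1): before a front vowel (/i, e/) → [ɸ].
Occurrence 2 (position 3): before a front vowel (/i, e/) → [ɸ].
Occurrence 3 (position 5): immediately before another consonant → [v].
Occurrence 4 (position 6): no conditioning environment matches → elsewhere allophone [f].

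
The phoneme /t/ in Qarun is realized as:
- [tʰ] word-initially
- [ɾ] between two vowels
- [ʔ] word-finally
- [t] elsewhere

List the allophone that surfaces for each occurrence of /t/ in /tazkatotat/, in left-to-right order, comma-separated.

[tʰ], [ɾ], [ɾ], [ʔ]

Occurrence 1 (position 1): word-initially → [tʰ].
Occurrence 2 (position 6): between two vowels → [ɾ].
Occurrence 3 (position 8): between two vowels → [ɾ].
Occurrence 4 (position 10): word-finally → [ʔ].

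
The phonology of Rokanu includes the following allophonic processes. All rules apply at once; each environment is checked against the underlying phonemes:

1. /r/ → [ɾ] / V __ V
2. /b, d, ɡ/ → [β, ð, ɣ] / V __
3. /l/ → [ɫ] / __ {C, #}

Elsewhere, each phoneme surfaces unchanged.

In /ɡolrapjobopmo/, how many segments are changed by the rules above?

Segments that undergo a rule: /l/ → [ɫ] (rule 3); /b/ → [β] (rule 2).
All other segments surface unchanged.

2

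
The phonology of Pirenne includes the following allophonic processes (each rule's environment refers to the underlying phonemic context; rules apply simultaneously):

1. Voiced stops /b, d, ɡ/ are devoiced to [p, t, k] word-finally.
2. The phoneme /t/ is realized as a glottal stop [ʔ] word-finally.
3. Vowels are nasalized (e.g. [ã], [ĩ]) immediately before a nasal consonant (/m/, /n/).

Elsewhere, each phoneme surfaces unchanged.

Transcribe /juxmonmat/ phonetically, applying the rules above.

/j/ (word-initial): no rule targets it → [j].
/u/ (between /j/ and /x/): rule 3 targets it, but not before a nasal consonant → unchanged [u].
/x/ (between /u/ and /m/): no rule targets it → [x].
/m/ — not in any rule's target class → [m].
/o/ meets the environment for rule 3 (before a nasal consonant) → [õ].
/n/ (between /o/ and /m/): no rule targets it → [n].
/m/ (between /n/ and /a/): no rule targets it → [m].
/a/ (between /m/ and /t/) is in the target of rule 3 but the environment (before a nasal consonant) is not met → [a].
/t/ — word-final, word-finally — surfaces as [ʔ] (rule 2).

[juxmõnmaʔ]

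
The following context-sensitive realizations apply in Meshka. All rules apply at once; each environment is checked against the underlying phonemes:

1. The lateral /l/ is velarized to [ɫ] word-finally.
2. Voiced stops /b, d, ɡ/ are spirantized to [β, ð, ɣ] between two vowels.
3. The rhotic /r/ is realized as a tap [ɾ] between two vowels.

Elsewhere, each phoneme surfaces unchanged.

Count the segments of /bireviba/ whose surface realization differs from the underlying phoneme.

2

Segments that undergo a rule: /r/ → [ɾ] (rule 3); /b/ → [β] (rule 2).
All other segments surface unchanged.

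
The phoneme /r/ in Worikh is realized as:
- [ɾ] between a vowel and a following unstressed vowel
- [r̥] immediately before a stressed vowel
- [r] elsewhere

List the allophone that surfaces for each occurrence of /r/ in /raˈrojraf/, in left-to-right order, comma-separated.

Occurrence 1 (position 1): no conditioning environment matches → elsewhere allophone [r].
Occurrence 2 (position 3): immediately before a stressed vowel → [r̥].
Occurrence 3 (position 6): no conditioning environment matches → elsewhere allophone [r].

[r], [r̥], [r]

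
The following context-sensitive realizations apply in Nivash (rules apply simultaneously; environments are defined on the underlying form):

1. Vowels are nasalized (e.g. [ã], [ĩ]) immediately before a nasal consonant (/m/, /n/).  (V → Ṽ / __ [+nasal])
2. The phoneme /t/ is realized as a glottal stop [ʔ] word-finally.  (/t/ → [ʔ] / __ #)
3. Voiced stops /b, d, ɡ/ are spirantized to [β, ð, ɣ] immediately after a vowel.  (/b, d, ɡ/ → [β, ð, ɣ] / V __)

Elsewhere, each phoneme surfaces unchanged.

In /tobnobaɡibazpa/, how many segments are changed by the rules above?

Segments that undergo a rule: /b/ → [β] (rule 3); /b/ → [β] (rule 3); /ɡ/ → [ɣ] (rule 3); /b/ → [β] (rule 3).
All other segments surface unchanged.

4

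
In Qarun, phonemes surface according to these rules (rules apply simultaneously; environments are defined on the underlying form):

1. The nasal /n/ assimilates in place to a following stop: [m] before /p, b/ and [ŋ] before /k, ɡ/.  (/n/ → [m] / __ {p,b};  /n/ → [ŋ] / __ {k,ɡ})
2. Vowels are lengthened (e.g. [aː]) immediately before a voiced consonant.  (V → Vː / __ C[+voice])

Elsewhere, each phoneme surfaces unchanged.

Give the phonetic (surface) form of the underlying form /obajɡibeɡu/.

[oːbaːjɡiːbeːɡu]

/o/ (word-initial): before a voiced consonant, so rule 2 applies → [oː].
Rule 2 applies to /a/ (between /b/ and /j/: before a voiced consonant) → [aː].
Rule 2 applies to /i/ (between /ɡ/ and /b/: before a voiced consonant) → [iː].
Rule 2 applies to /e/ (between /b/ and /ɡ/: before a voiced consonant) → [eː].
/u/ — word-final; rule 2 does not apply here → [u].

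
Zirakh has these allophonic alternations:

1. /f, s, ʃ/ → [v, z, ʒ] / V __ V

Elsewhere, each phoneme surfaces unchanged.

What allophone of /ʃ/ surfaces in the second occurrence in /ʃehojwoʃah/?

[ʒ]

Rule 1 applies to /ʃ/ (between /o/ and /a/: between two vowels) → [ʒ].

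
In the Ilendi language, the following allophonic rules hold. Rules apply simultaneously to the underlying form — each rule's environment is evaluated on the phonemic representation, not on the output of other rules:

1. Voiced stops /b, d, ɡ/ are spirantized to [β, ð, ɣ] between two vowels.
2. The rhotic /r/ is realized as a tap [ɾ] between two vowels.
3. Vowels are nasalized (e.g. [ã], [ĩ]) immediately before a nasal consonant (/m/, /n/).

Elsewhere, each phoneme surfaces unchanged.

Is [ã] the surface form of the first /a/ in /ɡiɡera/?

No

/a/ — word-final; rule 3 does not apply here → [a].
The actual realization is [a], not [ã].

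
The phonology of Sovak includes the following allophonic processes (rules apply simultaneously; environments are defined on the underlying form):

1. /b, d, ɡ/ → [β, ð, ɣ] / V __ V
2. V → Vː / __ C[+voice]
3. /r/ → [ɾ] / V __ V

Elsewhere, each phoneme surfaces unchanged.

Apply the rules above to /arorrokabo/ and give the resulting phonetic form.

[aːɾoːrrokaːβo]

/a/ (word-initial): before a voiced consonant, so rule 2 applies → [aː].
/r/ (between /a/ and /o/) occurs between two vowels → [ɾ] by rule 3.
/o/ (between /r/ and /r/): before a voiced consonant, so rule 2 applies → [oː].
/r/ (between /o/ and /r/) is in the target of rule 3 but the environment (between two vowels) is not met → [r].
/r/ (between /r/ and /o/) is in the target of rule 3 but the environment (between two vowels) is not met → [r].
/o/ (between /r/ and /k/) fails the environment for rule 2, so it stays [o].
/k/ — not in any rule's target class → [k].
/a/ (between /k/ and /b/): before a voiced consonant, so rule 2 applies → [aː].
/b/ — between /a/ and /o/, between two vowels — surfaces as [β] (rule 1).
/o/ (word-final) fails the environment for rule 2, so it stays [o].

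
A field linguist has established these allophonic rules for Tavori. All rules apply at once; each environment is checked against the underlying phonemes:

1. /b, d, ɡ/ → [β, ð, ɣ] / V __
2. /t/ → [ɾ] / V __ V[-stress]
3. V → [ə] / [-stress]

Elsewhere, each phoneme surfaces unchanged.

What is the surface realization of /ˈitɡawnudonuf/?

/i/ (word-initial): rule 3 targets it, but not in an unstressed syllable → unchanged [i].
/t/ — between /i/ and /ɡ/; rule 2 does not apply here → [t].
/ɡ/ (between /t/ and /a/) is in the target of rule 1 but the environment (immediately after a vowel) is not met → [ɡ].
/a/ (between /ɡ/ and /w/): in an unstressed syllable, so rule 3 applies → [ə].
/w/ stays [w].
/n/ (between /w/ and /u/): no rule targets it → [n].
/u/ (between /n/ and /d/): in an unstressed syllable, so rule 3 applies → [ə].
/d/ meets the environment for rule 1 (immediately after a vowel) → [ð].
/o/ — between /d/ and /n/, in an unstressed syllable — surfaces as [ə] (rule 3).
/n/ — not in any rule's target class → [n].
/u/ (between /n/ and /f/): in an unstressed syllable, so rule 3 applies → [ə].
/f/ — not in any rule's target class → [f].

[ˈitɡəwnəðənəf]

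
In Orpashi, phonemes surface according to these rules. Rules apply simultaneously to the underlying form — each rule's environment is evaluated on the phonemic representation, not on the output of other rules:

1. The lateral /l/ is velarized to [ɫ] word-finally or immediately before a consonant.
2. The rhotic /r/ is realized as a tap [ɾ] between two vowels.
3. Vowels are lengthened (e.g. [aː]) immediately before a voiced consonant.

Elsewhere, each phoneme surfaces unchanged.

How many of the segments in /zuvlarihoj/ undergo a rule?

4

Segments that undergo a rule: /u/ → [uː] (rule 3); /a/ → [aː] (rule 3); /r/ → [ɾ] (rule 2); /o/ → [oː] (rule 3).
All other segments surface unchanged.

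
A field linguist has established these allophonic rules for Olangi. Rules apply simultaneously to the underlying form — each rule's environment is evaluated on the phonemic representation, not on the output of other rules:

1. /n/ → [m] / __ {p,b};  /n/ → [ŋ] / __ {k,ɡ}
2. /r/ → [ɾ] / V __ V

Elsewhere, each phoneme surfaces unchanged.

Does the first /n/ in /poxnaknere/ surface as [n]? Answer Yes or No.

Yes

/n/ (between /x/ and /a/): rule 1 targets it, but not before a labial or velar stop → unchanged [n].
The actual realization is [n], which matches [n].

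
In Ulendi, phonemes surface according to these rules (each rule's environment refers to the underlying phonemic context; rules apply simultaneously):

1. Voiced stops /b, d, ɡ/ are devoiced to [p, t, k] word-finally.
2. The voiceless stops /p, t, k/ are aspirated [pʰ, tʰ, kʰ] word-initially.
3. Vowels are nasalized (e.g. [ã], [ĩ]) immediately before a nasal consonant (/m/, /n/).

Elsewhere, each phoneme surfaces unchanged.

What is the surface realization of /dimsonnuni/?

/d/ (word-initial): rule 1 targets it, but not word-finally → unchanged [d].
/i/ (between /d/ and /m/) occurs before a nasal consonant → [ĩ] by rule 3.
/m/ stays [m].
/s/ (between /m/ and /o/) is unaffected → [s].
/o/ meets the environment for rule 3 (before a nasal consonant) → [õ].
/n/ — not in any rule's target class → [n].
/n/ — not in any rule's target class → [n].
/u/ — between /n/ and /n/, before a nasal consonant — surfaces as [ũ] (rule 3).
/n/ stays [n].
/i/ (word-final) is in the target of rule 3 but the environment (before a nasal consonant) is not met → [i].

[dĩmsõnnũni]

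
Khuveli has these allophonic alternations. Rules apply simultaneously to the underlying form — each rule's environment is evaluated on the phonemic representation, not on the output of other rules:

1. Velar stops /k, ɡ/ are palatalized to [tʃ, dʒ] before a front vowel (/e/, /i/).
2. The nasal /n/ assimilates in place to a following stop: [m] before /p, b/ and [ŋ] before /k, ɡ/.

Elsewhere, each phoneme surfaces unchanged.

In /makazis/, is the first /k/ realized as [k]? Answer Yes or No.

Yes

/k/ (between /a/ and /a/): rule 1 targets it, but not before a front vowel → unchanged [k].
The actual realization is [k], which matches [k].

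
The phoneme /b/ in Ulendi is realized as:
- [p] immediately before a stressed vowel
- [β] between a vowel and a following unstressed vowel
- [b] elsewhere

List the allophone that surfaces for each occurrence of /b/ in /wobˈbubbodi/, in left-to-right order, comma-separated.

Occurrence 1 (position 3): no conditioning environment matches → elsewhere allophone [b].
Occurrence 2 (position 4): immediately before a stressed vowel → [p].
Occurrence 3 (position 6): no conditioning environment matches → elsewhere allophone [b].
Occurrence 4 (position 7): no conditioning environment matches → elsewhere allophone [b].

[b], [p], [b], [b]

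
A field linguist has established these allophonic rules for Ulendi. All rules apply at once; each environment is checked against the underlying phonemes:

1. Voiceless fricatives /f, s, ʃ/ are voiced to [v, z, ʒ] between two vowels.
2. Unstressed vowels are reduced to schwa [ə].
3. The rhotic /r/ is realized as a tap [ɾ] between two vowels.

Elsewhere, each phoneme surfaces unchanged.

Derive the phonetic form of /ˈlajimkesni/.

[ˈlajəmkəsnə]

/l/ (word-initial) is unaffected → [l].
/a/ (between /l/ and /j/): rule 2 targets it, but not in an unstressed syllable → unchanged [a].
/j/ stays [j].
/i/ (between /j/ and /m/) occurs in an unstressed syllable → [ə] by rule 2.
/m/ — not in any rule's target class → [m].
/k/ (between /m/ and /e/): no rule targets it → [k].
/e/ (between /k/ and /s/) occurs in an unstressed syllable → [ə] by rule 2.
/s/ — between /e/ and /n/; rule 1 does not apply here → [s].
/n/ stays [n].
Rule 2 applies to /i/ (word-final: in an unstressed syllable) → [ə].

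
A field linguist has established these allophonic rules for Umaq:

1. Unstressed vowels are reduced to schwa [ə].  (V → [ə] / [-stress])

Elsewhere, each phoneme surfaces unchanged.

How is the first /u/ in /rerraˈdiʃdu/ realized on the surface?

[ə]

/u/ — word-final, in an unstressed syllable — surfaces as [ə] (rule 1).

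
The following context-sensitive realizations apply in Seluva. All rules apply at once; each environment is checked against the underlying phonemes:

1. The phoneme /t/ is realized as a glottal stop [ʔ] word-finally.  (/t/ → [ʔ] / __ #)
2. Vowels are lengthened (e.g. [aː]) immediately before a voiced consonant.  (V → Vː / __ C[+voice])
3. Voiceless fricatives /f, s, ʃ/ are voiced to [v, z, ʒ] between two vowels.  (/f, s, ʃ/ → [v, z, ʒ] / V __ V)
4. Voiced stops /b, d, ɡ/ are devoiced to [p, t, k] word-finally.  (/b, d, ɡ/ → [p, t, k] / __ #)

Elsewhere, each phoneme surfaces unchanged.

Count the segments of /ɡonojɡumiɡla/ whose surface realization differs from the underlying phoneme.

4

Segments that undergo a rule: /o/ → [oː] (rule 2); /o/ → [oː] (rule 2); /u/ → [uː] (rule 2); /i/ → [iː] (rule 2).
All other segments surface unchanged.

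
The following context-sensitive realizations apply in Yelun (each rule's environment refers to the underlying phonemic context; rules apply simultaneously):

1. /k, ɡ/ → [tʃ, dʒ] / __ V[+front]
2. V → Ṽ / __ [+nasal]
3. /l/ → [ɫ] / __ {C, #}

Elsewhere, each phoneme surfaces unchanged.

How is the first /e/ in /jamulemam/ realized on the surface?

[ẽ]

/e/ meets the environment for rule 2 (before a nasal consonant) → [ẽ].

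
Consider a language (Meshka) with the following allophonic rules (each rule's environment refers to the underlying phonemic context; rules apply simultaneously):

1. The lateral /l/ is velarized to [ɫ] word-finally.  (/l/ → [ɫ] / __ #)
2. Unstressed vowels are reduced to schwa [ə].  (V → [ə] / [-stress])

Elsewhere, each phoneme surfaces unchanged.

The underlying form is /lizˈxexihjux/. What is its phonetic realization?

/l/ (word-initial) fails the environment for rule 1, so it stays [l].
Rule 2 applies to /i/ (between /l/ and /z/: in an unstressed syllable) → [ə].
/e/ (between /x/ and /x/) fails the environment for rule 2, so it stays [e].
/i/ meets the environment for rule 2 (in an unstressed syllable) → [ə].
/u/ — between /j/ and /x/, in an unstressed syllable — surfaces as [ə] (rule 2).

[ləzˈxexəhjəx]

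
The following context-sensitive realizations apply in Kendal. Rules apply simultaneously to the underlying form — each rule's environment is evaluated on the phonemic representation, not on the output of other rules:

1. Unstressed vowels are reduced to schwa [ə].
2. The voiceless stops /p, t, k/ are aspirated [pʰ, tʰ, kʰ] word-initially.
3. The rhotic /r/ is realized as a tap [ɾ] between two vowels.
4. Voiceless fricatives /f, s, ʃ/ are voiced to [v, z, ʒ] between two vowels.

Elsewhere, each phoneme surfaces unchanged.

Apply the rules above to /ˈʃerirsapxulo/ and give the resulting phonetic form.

[ˈʃeɾərsəpxələ]

/ʃ/ (word-initial) fails the environment for rule 4, so it stays [ʃ].
/e/ (between /ʃ/ and /r/) fails the environment for rule 1, so it stays [e].
Rule 3 applies to /r/ (between /e/ and /i/: between two vowels) → [ɾ].
/i/ (between /r/ and /r/) occurs in an unstressed syllable → [ə] by rule 1.
/r/ (between /i/ and /s/) fails the environment for rule 3, so it stays [r].
/s/ (between /r/ and /a/): rule 4 targets it, but not between two vowels → unchanged [s].
Rule 1 applies to /a/ (between /s/ and /p/: in an unstressed syllable) → [ə].
/p/ (between /a/ and /x/): rule 2 targets it, but not word-initially → unchanged [p].
/u/ meets the environment for rule 1 (in an unstressed syllable) → [ə].
Rule 1 applies to /o/ (word-final: in an unstressed syllable) → [ə].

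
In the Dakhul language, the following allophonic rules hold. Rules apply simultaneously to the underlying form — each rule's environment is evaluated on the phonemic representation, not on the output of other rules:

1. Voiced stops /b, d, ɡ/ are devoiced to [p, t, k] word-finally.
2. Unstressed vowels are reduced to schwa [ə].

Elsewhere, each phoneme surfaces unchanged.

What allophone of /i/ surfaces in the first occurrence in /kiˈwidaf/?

[ə]

/i/ — between /k/ and /w/, in an unstressed syllable — surfaces as [ə] (rule 2).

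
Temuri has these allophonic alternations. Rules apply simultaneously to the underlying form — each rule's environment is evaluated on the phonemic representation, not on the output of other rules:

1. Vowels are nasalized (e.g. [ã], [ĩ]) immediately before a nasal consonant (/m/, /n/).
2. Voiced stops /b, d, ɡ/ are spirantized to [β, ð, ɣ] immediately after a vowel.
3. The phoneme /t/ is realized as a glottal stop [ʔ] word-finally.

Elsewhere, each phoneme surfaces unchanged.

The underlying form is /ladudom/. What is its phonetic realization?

/l/ stays [l].
/a/ (between /l/ and /d/): rule 1 targets it, but not before a nasal consonant → unchanged [a].
/d/ (between /a/ and /u/): immediately after a vowel, so rule 2 applies → [ð].
/u/ (between /d/ and /d/) is in the target of rule 1 but the environment (before a nasal consonant) is not met → [u].
/d/ — between /u/ and /o/, immediately after a vowel — surfaces as [ð] (rule 2).
/o/ — between /d/ and /m/, before a nasal consonant — surfaces as [õ] (rule 1).
/m/ (word-final): no rule targets it → [m].

[laðuðõm]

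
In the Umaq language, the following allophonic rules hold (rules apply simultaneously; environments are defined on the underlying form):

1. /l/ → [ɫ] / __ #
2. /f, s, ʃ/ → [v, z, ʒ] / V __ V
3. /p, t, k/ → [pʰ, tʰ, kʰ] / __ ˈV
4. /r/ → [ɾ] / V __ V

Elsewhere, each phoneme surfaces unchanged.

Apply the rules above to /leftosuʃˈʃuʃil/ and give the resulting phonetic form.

/l/ (word-initial): rule 1 targets it, but not word-finally → unchanged [l].
/f/ (between /e/ and /t/) is in the target of rule 2 but the environment (between two vowels) is not met → [f].
/t/ (between /f/ and /o/) is in the target of rule 3 but the environment (immediately before a stressed vowel) is not met → [t].
/s/ meets the environment for rule 2 (between two vowels) → [z].
/ʃ/ (between /u/ and /ʃ/) is in the target of rule 2 but the environment (between two vowels) is not met → [ʃ].
/ʃ/ (between /ʃ/ and /u/) is in the target of rule 2 but the environment (between two vowels) is not met → [ʃ].
/ʃ/ meets the environment for rule 2 (between two vowels) → [ʒ].
/l/ (word-final): word-finally, so rule 1 applies → [ɫ].

[leftozuʃˈʃuʒiɫ]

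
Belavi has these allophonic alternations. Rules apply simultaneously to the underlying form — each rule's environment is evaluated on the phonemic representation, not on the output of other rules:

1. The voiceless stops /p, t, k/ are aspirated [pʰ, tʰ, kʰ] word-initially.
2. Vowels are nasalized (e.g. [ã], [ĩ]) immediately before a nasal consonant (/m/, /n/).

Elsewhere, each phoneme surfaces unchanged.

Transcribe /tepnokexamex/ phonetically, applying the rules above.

[tʰepnokexãmex]

/t/ — word-initial, word-initially — surfaces as [tʰ] (rule 1).
/e/ (between /t/ and /p/) fails the environment for rule 2, so it stays [e].
/p/ (between /e/ and /n/): rule 1 targets it, but not word-initially → unchanged [p].
/n/ (between /p/ and /o/): no rule targets it → [n].
/o/ — between /n/ and /k/; rule 2 does not apply here → [o].
/k/ (between /o/ and /e/) fails the environment for rule 1, so it stays [k].
/e/ (between /k/ and /x/) fails the environment for rule 2, so it stays [e].
/x/ (between /e/ and /a/): no rule targets it → [x].
/a/ — between /x/ and /m/, before a nasal consonant — surfaces as [ã] (rule 2).
/m/ (between /a/ and /e/) is unaffected → [m].
/e/ (between /m/ and /x/) fails the environment for rule 2, so it stays [e].
/x/ (word-final): no rule targets it → [x].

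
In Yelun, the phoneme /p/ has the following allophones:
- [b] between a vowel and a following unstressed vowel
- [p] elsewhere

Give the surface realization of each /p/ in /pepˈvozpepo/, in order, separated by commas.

Occurrence 1 (position 1): no conditioning environment matches → elsewhere allophone [p].
Occurrence 2 (position 3): no conditioning environment matches → elsewhere allophone [p].
Occurrence 3 (position 7): no conditioning environment matches → elsewhere allophone [p].
Occurrence 4 (position 9): between a vowel and a following unstressed vowel → [b].

[p], [p], [p], [b]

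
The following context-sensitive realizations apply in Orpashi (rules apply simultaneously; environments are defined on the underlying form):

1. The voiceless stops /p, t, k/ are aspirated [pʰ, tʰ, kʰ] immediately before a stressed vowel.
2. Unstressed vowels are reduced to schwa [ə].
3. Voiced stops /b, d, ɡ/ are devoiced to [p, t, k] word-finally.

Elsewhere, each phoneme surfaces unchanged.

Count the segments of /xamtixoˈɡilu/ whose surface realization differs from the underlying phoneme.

4

Segments that undergo a rule: /a/ → [ə] (rule 2); /i/ → [ə] (rule 2); /o/ → [ə] (rule 2); /u/ → [ə] (rule 2).
All other segments surface unchanged.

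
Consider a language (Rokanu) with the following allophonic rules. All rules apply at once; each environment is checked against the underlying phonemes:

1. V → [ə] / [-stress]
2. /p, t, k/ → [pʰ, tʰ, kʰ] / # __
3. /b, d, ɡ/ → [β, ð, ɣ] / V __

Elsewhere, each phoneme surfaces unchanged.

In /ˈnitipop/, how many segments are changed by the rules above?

Segments that undergo a rule: /i/ → [ə] (rule 1); /o/ → [ə] (rule 1).
All other segments surface unchanged.

2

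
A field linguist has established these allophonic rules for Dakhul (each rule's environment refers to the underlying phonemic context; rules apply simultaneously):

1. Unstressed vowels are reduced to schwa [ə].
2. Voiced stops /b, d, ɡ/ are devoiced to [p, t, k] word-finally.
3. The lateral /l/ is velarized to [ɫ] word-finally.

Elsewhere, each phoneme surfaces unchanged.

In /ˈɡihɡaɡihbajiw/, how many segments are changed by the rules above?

Segments that undergo a rule: /a/ → [ə] (rule 1); /i/ → [ə] (rule 1); /a/ → [ə] (rule 1); /i/ → [ə] (rule 1).
All other segments surface unchanged.

4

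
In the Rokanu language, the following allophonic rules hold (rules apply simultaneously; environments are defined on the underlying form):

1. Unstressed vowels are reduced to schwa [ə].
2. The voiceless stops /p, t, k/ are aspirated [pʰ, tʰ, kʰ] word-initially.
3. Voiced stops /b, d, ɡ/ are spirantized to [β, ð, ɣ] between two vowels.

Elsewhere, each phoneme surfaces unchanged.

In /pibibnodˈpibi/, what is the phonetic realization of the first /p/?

[pʰ]

Rule 2 applies to /p/ (word-initial: word-initially) → [pʰ].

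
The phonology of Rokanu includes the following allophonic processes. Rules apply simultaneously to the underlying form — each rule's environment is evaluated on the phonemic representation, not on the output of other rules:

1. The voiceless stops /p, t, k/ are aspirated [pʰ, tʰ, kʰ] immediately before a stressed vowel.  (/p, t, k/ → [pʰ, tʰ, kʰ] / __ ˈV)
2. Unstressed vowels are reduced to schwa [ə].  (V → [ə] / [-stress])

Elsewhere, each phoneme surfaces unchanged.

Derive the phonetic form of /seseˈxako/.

[səsəˈxakə]

/s/ (word-initial): no rule targets it → [s].
/e/ — between /s/ and /s/, in an unstressed syllable — surfaces as [ə] (rule 2).
/s/ — not in any rule's target class → [s].
Rule 2 applies to /e/ (between /s/ and /x/: in an unstressed syllable) → [ə].
/x/ — not in any rule's target class → [x].
/a/ (between /x/ and /k/) fails the environment for rule 2, so it stays [a].
/k/ (between /a/ and /o/): rule 1 targets it, but not immediately before a stressed vowel → unchanged [k].
/o/ (word-final) occurs in an unstressed syllable → [ə] by rule 2.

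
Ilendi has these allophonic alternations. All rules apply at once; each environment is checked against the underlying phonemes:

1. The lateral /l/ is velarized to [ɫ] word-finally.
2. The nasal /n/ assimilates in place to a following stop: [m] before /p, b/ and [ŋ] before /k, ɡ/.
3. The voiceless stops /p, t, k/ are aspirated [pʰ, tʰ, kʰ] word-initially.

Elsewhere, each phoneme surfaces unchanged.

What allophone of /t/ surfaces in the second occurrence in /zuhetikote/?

[t]

/t/ (between /o/ and /e/): rule 3 targets it, but not word-initially → unchanged [t].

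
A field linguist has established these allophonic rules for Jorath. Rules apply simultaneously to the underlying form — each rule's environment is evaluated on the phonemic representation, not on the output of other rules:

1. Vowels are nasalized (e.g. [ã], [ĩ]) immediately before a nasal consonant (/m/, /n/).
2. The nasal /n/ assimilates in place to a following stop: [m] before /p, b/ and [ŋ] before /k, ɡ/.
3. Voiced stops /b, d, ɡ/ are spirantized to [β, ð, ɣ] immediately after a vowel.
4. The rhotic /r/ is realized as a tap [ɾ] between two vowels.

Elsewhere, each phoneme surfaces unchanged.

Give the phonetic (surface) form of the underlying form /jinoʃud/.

[jĩnoʃuð]

/j/ stays [j].
/i/ (between /j/ and /n/) occurs before a nasal consonant → [ĩ] by rule 1.
/n/ (between /i/ and /o/) is in the target of rule 2 but the environment (before a labial or velar stop) is not met → [n].
/o/ (between /n/ and /ʃ/) fails the environment for rule 1, so it stays [o].
/ʃ/ stays [ʃ].
/u/ (between /ʃ/ and /d/): rule 1 targets it, but not before a nasal consonant → unchanged [u].
Rule 3 applies to /d/ (word-final: immediately after a vowel) → [ð].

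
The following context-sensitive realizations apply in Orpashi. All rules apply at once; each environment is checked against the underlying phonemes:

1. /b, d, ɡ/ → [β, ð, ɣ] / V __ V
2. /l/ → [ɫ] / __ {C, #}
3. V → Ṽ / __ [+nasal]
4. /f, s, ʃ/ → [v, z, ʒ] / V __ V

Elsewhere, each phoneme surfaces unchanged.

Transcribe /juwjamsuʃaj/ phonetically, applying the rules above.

[juwjãmsuʒaj]

/u/ (between /j/ and /w/) fails the environment for rule 3, so it stays [u].
/a/ (between /j/ and /m/) occurs before a nasal consonant → [ã] by rule 3.
/s/ (between /m/ and /u/) is in the target of rule 4 but the environment (between two vowels) is not met → [s].
/u/ (between /s/ and /ʃ/) fails the environment for rule 3, so it stays [u].
Rule 4 applies to /ʃ/ (between /u/ and /a/: between two vowels) → [ʒ].
/a/ (between /ʃ/ and /j/) is in the target of rule 3 but the environment (before a nasal consonant) is not met → [a].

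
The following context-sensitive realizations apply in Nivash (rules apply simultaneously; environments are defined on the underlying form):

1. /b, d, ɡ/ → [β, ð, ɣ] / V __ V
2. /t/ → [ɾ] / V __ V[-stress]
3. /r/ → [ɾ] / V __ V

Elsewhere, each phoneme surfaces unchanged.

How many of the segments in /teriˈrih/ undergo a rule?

2

Segments that undergo a rule: /r/ → [ɾ] (rule 3); /r/ → [ɾ] (rule 3).
All other segments surface unchanged.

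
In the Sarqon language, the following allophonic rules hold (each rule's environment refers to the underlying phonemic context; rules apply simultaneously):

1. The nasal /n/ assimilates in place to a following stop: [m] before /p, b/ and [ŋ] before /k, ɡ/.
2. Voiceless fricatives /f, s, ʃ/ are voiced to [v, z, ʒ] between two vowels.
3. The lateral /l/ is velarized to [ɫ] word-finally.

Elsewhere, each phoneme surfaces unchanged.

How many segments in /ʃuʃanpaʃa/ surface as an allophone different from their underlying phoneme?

Segments that undergo a rule: /ʃ/ → [ʒ] (rule 2); /n/ → [m] (rule 1); /ʃ/ → [ʒ] (rule 2).
All other segments surface unchanged.

3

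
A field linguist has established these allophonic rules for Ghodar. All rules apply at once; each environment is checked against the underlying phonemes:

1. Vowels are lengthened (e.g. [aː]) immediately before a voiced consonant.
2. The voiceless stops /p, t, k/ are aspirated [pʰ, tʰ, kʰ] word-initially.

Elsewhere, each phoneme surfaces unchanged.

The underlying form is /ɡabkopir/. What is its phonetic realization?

/ɡ/ (word-initial) is unaffected → [ɡ].
/a/ (between /ɡ/ and /b/): before a voiced consonant, so rule 1 applies → [aː].
/b/ (between /a/ and /k/) is unaffected → [b].
/k/ (between /b/ and /o/) fails the environment for rule 2, so it stays [k].
/o/ (between /k/ and /p/) is in the target of rule 1 but the environment (before a voiced consonant) is not met → [o].
/p/ (between /o/ and /i/): rule 2 targets it, but not word-initially → unchanged [p].
Rule 1 applies to /i/ (between /p/ and /r/: before a voiced consonant) → [iː].
/r/ stays [r].

[ɡaːbkopiːr]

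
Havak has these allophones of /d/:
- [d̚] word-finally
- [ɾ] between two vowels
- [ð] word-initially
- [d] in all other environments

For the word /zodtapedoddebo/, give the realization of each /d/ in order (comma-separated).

Occurrence 1 (position 3): no conditioning environment matches → elsewhere allophone [d].
Occurrence 2 (position 8): between two vowels → [ɾ].
Occurrence 3 (position 10): no conditioning environment matches → elsewhere allophone [d].
Occurrence 4 (position 11): no conditioning environment matches → elsewhere allophone [d].

[d], [ɾ], [d], [d]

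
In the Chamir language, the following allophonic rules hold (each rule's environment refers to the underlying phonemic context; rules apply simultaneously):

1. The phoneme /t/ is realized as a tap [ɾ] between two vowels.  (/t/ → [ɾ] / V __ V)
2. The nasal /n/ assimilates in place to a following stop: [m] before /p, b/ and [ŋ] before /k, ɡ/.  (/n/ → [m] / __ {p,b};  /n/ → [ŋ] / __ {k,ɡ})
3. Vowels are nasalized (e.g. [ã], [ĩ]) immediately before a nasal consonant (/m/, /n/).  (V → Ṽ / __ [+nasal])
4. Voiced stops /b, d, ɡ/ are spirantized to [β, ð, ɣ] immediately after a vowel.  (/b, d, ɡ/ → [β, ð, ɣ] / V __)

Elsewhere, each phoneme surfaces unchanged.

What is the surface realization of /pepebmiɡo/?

[pepeβmiɣo]

/e/ — between /p/ and /p/; rule 3 does not apply here → [e].
/e/ (between /p/ and /b/): rule 3 targets it, but not before a nasal consonant → unchanged [e].
/b/ (between /e/ and /m/) occurs immediately after a vowel → [β] by rule 4.
/i/ (between /m/ and /ɡ/) is in the target of rule 3 but the environment (before a nasal consonant) is not met → [i].
/ɡ/ (between /i/ and /o/) occurs immediately after a vowel → [ɣ] by rule 4.
/o/ — word-final; rule 3 does not apply here → [o].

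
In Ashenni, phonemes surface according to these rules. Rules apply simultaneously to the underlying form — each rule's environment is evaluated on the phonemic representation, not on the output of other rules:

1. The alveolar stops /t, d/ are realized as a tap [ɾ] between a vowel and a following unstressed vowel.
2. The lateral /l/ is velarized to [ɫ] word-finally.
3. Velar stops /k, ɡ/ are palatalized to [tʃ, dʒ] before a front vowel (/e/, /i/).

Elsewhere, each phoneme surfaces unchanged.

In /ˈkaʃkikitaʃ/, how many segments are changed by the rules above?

3

Segments that undergo a rule: /k/ → [tʃ] (rule 3); /k/ → [tʃ] (rule 3); /t/ → [ɾ] (rule 1).
All other segments surface unchanged.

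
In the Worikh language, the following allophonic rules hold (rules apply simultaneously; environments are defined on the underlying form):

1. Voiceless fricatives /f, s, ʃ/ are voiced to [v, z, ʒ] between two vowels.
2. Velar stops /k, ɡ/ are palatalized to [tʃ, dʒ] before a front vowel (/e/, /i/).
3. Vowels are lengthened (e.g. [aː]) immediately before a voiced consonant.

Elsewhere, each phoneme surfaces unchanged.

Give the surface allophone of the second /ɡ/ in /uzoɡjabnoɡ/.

/ɡ/ (word-final) fails the environment for rule 2, so it stays [ɡ].

[ɡ]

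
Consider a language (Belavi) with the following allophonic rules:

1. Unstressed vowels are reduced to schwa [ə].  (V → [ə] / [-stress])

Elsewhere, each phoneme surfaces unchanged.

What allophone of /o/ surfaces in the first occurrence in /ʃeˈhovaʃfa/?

[o]

/o/ (between /h/ and /v/): rule 1 targets it, but not in an unstressed syllable → unchanged [o].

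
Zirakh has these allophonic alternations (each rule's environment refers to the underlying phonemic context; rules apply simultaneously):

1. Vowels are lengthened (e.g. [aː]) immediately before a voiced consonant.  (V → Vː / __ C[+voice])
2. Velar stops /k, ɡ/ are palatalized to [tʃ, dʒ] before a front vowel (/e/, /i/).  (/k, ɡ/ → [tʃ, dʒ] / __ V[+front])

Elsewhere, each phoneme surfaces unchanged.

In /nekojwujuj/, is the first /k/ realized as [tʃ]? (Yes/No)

/k/ (between /e/ and /o/): rule 2 targets it, but not before a front vowel → unchanged [k].
The actual realization is [k], not [tʃ].

No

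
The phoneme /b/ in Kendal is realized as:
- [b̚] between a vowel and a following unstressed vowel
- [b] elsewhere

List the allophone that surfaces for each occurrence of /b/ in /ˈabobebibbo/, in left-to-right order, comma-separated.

Occurrence 1 (position 2): between a vowel and a following unstressed vowel → [b̚].
Occurrence 2 (position 4): between a vowel and a following unstressed vowel → [b̚].
Occurrence 3 (position 6): between a vowel and a following unstressed vowel → [b̚].
Occurrence 4 (position 8): no conditioning environment matches → elsewhere allophone [b].
Occurrence 5 (position 9): no conditioning environment matches → elsewhere allophone [b].

[b̚], [b̚], [b̚], [b], [b]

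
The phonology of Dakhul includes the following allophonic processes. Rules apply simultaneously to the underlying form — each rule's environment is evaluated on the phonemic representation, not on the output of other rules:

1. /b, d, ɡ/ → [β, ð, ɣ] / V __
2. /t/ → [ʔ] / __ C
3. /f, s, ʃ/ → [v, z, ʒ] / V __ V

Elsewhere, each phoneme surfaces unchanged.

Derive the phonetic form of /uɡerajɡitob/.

/u/ (word-initial): no rule targets it → [u].
/ɡ/ (between /u/ and /e/): immediately after a vowel, so rule 1 applies → [ɣ].
/e/ stays [e].
/r/ — not in any rule's target class → [r].
/a/ (between /r/ and /j/): no rule targets it → [a].
/j/ — not in any rule's target class → [j].
/ɡ/ — between /j/ and /i/; rule 1 does not apply here → [ɡ].
/i/ stays [i].
/t/ (between /i/ and /o/) is in the target of rule 2 but the environment (immediately before a consonant) is not met → [t].
/o/ (between /t/ and /b/) is unaffected → [o].
/b/ (word-final) occurs immediately after a vowel → [β] by rule 1.

[uɣerajɡitoβ]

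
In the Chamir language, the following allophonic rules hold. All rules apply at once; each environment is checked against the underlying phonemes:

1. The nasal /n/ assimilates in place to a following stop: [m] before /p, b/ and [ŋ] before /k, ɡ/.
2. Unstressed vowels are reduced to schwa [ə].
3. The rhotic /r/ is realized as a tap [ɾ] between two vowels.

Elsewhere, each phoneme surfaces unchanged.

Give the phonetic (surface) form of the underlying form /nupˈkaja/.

[nəpˈkajə]

/n/ (word-initial) fails the environment for rule 1, so it stays [n].
Rule 2 applies to /u/ (between /n/ and /p/: in an unstressed syllable) → [ə].
/p/ — not in any rule's target class → [p].
/k/ stays [k].
/a/ — between /k/ and /j/; rule 2 does not apply here → [a].
/j/ (between /a/ and /a/) is unaffected → [j].
/a/ (word-final): in an unstressed syllable, so rule 2 applies → [ə].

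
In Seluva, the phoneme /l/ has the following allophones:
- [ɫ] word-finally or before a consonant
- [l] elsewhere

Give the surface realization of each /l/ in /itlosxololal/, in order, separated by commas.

[l], [l], [l], [ɫ]

Occurrence 1 (position 3): no conditioning environment matches → elsewhere allophone [l].
Occurrence 2 (position 8): no conditioning environment matches → elsewhere allophone [l].
Occurrence 3 (position 10): no conditioning environment matches → elsewhere allophone [l].
Occurrence 4 (position 12): word-finally or before a consonant → [ɫ].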